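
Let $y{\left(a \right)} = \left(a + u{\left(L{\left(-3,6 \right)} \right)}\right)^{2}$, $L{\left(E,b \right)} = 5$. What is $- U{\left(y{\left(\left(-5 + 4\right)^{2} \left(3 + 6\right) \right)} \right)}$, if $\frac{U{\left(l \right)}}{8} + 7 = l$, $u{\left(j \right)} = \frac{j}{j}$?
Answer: $-744$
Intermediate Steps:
$u{\left(j \right)} = 1$
$y{\left(a \right)} = \left(1 + a\right)^{2}$ ($y{\left(a \right)} = \left(a + 1\right)^{2} = \left(1 + a\right)^{2}$)
$U{\left(l \right)} = -56 + 8 l$
$- U{\left(y{\left(\left(-5 + 4\right)^{2} \left(3 + 6\right) \right)} \right)} = - (-56 + 8 \left(1 + \left(-5 + 4\right)^{2} \left(3 + 6\right)\right)^{2}) = - (-56 + 8 \left(1 + \left(-1\right)^{2} \cdot 9\right)^{2}) = - (-56 + 8 \left(1 + 1 \cdot 9\right)^{2}) = - (-56 + 8 \left(1 + 9\right)^{2}) = - (-56 + 8 \cdot 10^{2}) = - (-56 + 8 \cdot 100) = - (-56 + 800) = \left(-1\right) 744 = -744$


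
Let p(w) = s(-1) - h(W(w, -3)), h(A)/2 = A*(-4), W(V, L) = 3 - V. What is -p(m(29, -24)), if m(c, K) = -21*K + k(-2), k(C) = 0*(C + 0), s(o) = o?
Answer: 4009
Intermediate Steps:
k(C) = 0 (k(C) = 0*C = 0)
h(A) = -8*A (h(A) = 2*(A*(-4)) = 2*(-4*A) = -8*A)
m(c, K) = -21*K (m(c, K) = -21*K + 0 = -21*K)
p(w) = 23 - 8*w (p(w) = -1 - (-8)*(3 - w) = -1 - (-24 + 8*w) = -1 + (24 - 8*w) = 23 - 8*w)
-p(m(29, -24)) = -(23 - (-168)*(-24)) = -(23 - 8*504) = -(23 - 4032) = -1*(-4009) = 4009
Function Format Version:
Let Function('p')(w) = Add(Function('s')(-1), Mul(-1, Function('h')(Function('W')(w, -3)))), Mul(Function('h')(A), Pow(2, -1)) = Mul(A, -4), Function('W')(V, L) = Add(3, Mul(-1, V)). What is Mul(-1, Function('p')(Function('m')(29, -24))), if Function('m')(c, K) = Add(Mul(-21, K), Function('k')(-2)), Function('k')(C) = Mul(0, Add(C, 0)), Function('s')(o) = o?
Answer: 4009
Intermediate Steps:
Function('k')(C) = 0 (Function('k')(C) = Mul(0, C) = 0)
Function('h')(A) = Mul(-8, A) (Function('h')(A) = Mul(2, Mul(A, -4)) = Mul(2, Mul(-4, A)) = Mul(-8, A))
Function('m')(c, K) = Mul(-21, K) (Function('m')(c, K) = Add(Mul(-21, K), 0) = Mul(-21, K))
Function('p')(w) = Add(23, Mul(-8, w)) (Function('p')(w) = Add(-1, Mul(-1, Mul(-8, Add(3, Mul(-1, w))))) = Add(-1, Mul(-1, Add(-24, Mul(8, w)))) = Add(-1, Add(24, Mul(-8, w))) = Add(23, Mul(-8, w)))
Mul(-1, Function('p')(Function('m')(29, -24))) = Mul(-1, Add(23, Mul(-8, Mul(-21, -24)))) = Mul(-1, Add(23, Mul(-8, 504))) = Mul(-1, Add(23, -4032)) = Mul(-1, -4009) = 4009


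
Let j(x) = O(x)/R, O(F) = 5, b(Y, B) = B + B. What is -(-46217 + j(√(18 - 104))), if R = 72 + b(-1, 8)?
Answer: 4067091/88 ≈ 46217.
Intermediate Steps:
b(Y, B) = 2*B
R = 88 (R = 72 + 2*8 = 72 + 16 = 88)
j(x) = 5/88
-(-46217 + j(√(18 - 104))) = -(-46217 + 5/88) = -1*(-4067091/88) = 4067091/88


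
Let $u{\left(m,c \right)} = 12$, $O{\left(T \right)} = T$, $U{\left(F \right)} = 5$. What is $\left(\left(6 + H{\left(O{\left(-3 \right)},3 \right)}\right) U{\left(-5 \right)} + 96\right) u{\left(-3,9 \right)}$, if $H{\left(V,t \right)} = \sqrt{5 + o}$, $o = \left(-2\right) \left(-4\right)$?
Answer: $1512 + 60 \sqrt{13} \approx 1728.3$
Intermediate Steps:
$o = 8$
$H{\left(V,t \right)} = \sqrt{13}$ ($H{\left(V,t \right)} = \sqrt{5 + 8} = \sqrt{13}$)
$\left(\left(6 + H{\left(O{\left(-3 \right)},3 \right)}\right) U{\left(-5 \right)} + 96\right) u{\left(-3,9 \right)} = \left(\left(6 + \sqrt{13}\right) 5 + 96\right) 12 = \left(\left(30 + 5 \sqrt{13}\right) + 96\right) 12 = \left(126 + 5 \sqrt{13}\right) 12 = 1512 + 60 \sqrt{13}$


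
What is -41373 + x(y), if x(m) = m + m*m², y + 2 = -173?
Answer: -5400923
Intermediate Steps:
y = -175 (y = -2 - 173 = -175)
x(m) = m + m³
-41373 + x(y) = -41373 + (-175 + (-175)³) = -41373 + (-175 - 5359375) = -41373 - 5359550 = -5400923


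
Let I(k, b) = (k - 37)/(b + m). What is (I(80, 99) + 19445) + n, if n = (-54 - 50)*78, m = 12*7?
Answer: 2073982/183 ≈ 11333.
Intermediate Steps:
m = 84
I(k, b) = (-37 + k)/(84 + b) (I(k, b) = (k - 37)/(b + 84) = (-37 + k)/(84 + b))
n = -8112 (n = -104*78 = -8112)
(I(80, 99) + 19445) + n = ((-37 + 80)/(84 + 99) + 19445) - 8112 = (43/183 + 19445) - 8112 = 3558478/183 - 8112 = 2073982/183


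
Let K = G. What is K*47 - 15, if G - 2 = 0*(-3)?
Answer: 79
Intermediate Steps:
G = 2 (G = 2 + 0*(-3) = 2 + 0 = 2)
K = 2
K*47 - 15 = 2*47 - 15 = 94 - 15 = 79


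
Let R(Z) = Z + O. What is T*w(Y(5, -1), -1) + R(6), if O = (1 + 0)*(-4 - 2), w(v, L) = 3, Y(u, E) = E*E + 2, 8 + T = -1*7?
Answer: -45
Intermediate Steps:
T = -15 (T = -8 - 1*7 = -8 - 7 = -15)
Y(u, E) = 2 + E² (Y(u, E) = E² + 2 = 2 + E²)
O = -6 (O = 1*(-6) = -6)
R(Z) = -6 + Z (R(Z) = Z - 6 = -6 + Z)
T*w(Y(5, -1), -1) + R(6) = -15*3 + (-6 + 6) = -45 + 0 = -45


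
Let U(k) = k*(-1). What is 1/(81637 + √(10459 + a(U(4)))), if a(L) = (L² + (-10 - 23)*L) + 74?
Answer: 81637/6664589088 - √10681/6664589088 ≈ 1.2234e-5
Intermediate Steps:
U(k) = -k
a(L) = 74 + L² - 33*L (a(L) = (L² - 33*L) + 74 = 74 + L² - 33*L)
1/(81637 + √(10459 + a(U(4)))) = 1/(81637 + √(10459 + (74 + (-1*4)² - (-33)*4))) = 1/(81637 + √(10459 + (74 + (-4)² - 33*(-4)))) = 1/(81637 + √(10459 + (74 + 16 + 132))) = 1/(81637 + √(10459 + 222)) = 1/(81637 + √10681)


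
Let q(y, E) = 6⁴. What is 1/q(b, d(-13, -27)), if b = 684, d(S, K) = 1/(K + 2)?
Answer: 1/1296 ≈ 0.00077160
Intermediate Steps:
d(S, K) = 1/(2 + K)
q(y, E) = 1296
1/q(b, d(-13, -27)) = 1/1296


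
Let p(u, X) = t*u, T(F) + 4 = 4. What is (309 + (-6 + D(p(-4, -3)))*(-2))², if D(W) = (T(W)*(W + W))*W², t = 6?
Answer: 103041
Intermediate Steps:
T(F) = 0 (T(F) = -4 + 4 = 0)
p(u, X) = 6*u
D(W) = 0 (D(W) = (0*(W + W))*W² = (0*(2*W))*W² = 0*W² = 0)
(309 + (-6 + D(p(-4, -3)))*(-2))² = (309 + (-6 + 0)*(-2))² = (309 - 6*(-2))² = (309 + 12)² = 321² = 103041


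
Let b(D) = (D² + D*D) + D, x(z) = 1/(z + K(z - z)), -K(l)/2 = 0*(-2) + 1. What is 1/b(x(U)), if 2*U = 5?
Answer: ⅒ ≈ 0.10000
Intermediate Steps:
U = 5/2 (U = (½)*5 = 5/2 ≈ 2.5000)
K(l) = -2 (K(l) = -2*(0*(-2) + 1) = -2*(0 + 1) = -2*1 = -2)
x(z) = 1/(-2 + z) (x(z) = 1/(z - 2) = 1/(-2 + z))
b(D) = D + 2*D² (b(D) = (D² + D²) + D = 2*D² + D = D + 2*D²)
1/b(x(U)) = 1/((1 + 2/(-2 + 5/2))/(-2 + 5/2)) = 1/((1 + 2/(½))/(½)) = 1/(2*(1 + 2*2)) = 1/(2*(1 + 4)) = 1/(2*5) = 1/10 = ⅒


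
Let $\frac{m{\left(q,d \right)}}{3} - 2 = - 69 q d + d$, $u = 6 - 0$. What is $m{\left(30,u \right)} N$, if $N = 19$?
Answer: $-707484$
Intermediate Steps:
$u = 6$ ($u = 6 + 0 = 6$)
$m{\left(q,d \right)} = 6 + 3 d - 207 d q$ ($m{\left(q,d \right)} = 6 + 3 \left(- 69 q d + d\right) = 6 + 3 \left(- 69 d q + d\right) = 6 + 3 \left(d - 69 d q\right) = 6 - \left(- 3 d + 207 d q\right) = 6 + 3 d - 207 d q$)
$m{\left(30,u \right)} N = \left(6 + 3 \cdot 6 - 1242 \cdot 30\right) 19 = \left(6 + 18 - 37260\right) 19 = \left(-37236\right) 19 = -707484$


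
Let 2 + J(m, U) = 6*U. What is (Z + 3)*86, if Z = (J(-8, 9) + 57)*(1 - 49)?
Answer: -449694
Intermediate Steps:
J(m, U) = -2 + 6*U
Z = -5232 (Z = ((-2 + 6*9) + 57)*(1 - 49) = ((-2 + 54) + 57)*(-48) = (52 + 57)*(-48) = 109*(-48) = -5232)
(Z + 3)*86 = (-5232 + 3)*86 = -5229*86 = -449694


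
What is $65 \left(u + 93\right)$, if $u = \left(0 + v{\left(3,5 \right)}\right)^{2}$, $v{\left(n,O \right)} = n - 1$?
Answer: $6305$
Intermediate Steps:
$v{\left(n,O \right)} = -1 + n$
$u = 4$ ($u = \left(0 + \left(-1 + 3\right)\right)^{2} = \left(0 + 2\right)^{2} = 2^{2} = 4$)
$65 \left(u + 93\right) = 65 \left(4 + 93\right) = 65 \cdot 97 = 6305$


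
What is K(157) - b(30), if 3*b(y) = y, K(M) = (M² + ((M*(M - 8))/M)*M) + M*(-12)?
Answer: 46148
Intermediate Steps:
K(M) = M² - 12*M + M*(-8 + M) (K(M) = (M² + ((M*(-8 + M))/M)*M) - 12*M = (M² + (-8 + M)*M) - 12*M = (M² + M*(-8 + M)) - 12*M = M² - 12*M + M*(-8 + M))
b(y) = y/3
K(157) - b(30) = 2*157*(-10 + 157) - 30/3 = 2*157*147 - 1*10 = 46158 - 10 = 46148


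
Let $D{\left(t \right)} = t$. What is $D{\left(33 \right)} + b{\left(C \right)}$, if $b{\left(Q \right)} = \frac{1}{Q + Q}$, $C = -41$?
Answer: $\frac{2705}{82} \approx 32.988$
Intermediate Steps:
$b{\left(Q \right)} = \frac{1}{2 Q}$
$D{\left(33 \right)} + b{\left(C \right)} = 33 + \frac{1}{2 \left(-41\right)} = 33 + \frac{1}{2} \left(- \frac{1}{41}\right) = 33 - \frac{1}{82} = \frac{2705}{82}$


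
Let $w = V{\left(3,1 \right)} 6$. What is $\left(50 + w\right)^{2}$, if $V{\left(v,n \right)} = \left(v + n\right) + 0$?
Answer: $5476$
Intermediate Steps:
$V{\left(v,n \right)} = n + v$ ($V{\left(v,n \right)} = \left(n + v\right) + 0 = n + v$)
$w = 24$ ($w = \left(1 + 3\right) 6 = 4 \cdot 6 = 24$)
$\left(50 + w\right)^{2} = \left(50 + 24\right)^{2} = 74^{2} = 5476$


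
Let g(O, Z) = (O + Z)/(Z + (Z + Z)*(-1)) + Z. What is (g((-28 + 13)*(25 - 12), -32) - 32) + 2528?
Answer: 78621/32 ≈ 2456.9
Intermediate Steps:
g(O, Z) = Z - (O + Z)/Z (g(O, Z) = (O + Z)/(Z + (2*Z)*(-1)) + Z = (O + Z)/(Z - 2*Z) + Z = (O + Z)/((-Z)) + Z = (O + Z)*(-1/Z) + Z = -(O + Z)/Z + Z = Z - (O + Z)/Z)
(g((-28 + 13)*(25 - 12), -32) - 32) + 2528 = ((-1 - 32 - 1*(-28 + 13)*(25 - 12)/(-32)) - 32) + 2528 = ((-1 - 32 - 1*(-15*13)*(-1/32)) - 32) + 2528 = ((-1 - 32 - 1*(-195)*(-1/32)) - 32) + 2528 = ((-1 - 32 - 195/32) - 32) + 2528 = (-1251/32 - 32) + 2528 = -2275/32 + 2528 = 78621/32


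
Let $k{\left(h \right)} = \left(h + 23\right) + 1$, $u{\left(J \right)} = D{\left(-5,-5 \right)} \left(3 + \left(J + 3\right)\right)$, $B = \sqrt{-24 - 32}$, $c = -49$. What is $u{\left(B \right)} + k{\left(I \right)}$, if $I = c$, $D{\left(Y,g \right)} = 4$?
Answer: $-1 + 8 i \sqrt{14} \approx -1.0 + 29.933 i$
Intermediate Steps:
$B = 2 i \sqrt{14}$ ($B = \sqrt{-56} = 2 i \sqrt{14} \approx 7.4833 i$)
$I = -49$
$u{\left(J \right)} = 24 + 4 J$ ($u{\left(J \right)} = 4 \left(3 + \left(J + 3\right)\right) = 4 \left(3 + \left(3 + J\right)\right) = 4 \left(6 + J\right) = 24 + 4 J$)
$k{\left(h \right)} = 24 + h$ ($k{\left(h \right)} = \left(23 + h\right) + 1 = 24 + h$)
$u{\left(B \right)} + k{\left(I \right)} = \left(24 + 4 \cdot 2 i \sqrt{14}\right) + \left(24 - 49\right) = \left(24 + 8 i \sqrt{14}\right) - 25 = -1 + 8 i \sqrt{14}$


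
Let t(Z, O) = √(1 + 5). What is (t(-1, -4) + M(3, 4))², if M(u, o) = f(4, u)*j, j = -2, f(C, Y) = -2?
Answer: (4 + √6)² ≈ 41.596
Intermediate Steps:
t(Z, O) = √6
M(u, o) = 4 (M(u, o) = -2*(-2) = 4)
(t(-1, -4) + M(3, 4))² = (√6 + 4)² = (4 + √6)²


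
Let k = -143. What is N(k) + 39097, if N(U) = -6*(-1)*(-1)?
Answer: 39091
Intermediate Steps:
N(U) = -6 (N(U) = 6*(-1) = -6)
N(k) + 39097 = -6 + 39097 = 39091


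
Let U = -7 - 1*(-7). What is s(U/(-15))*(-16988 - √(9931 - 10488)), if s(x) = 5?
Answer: -84940 - 5*I*√557 ≈ -84940.0 - 118.0*I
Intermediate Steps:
U = 0 (U = -7 + 7 = 0)
s(U/(-15))*(-16988 - √(9931 - 10488)) = 5*(-16988 - √(9931 - 10488)) = 5*(-16988 - √(-557)) = 5*(-16988 - I*√557) = -84940 - 5*I*√557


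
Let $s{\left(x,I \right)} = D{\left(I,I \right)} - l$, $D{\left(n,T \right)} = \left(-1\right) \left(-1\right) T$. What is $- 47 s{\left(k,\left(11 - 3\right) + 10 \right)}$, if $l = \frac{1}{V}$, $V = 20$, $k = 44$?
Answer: $- \frac{16873}{20} \approx -843.65$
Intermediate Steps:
$D{\left(n,T \right)} = T$ ($D{\left(n,T \right)} = 1 T = T$)
$l = \frac{1}{20} \approx 0.05$
$s{\left(x,I \right)} = - \frac{1}{20} + I$ ($s{\left(x,I \right)} = I - \frac{1}{20} = - \frac{1}{20} + I$)
$- 47 s{\left(k,\left(11 - 3\right) + 10 \right)} = - 47 \left(- \frac{1}{20} + \left(\left(11 - 3\right) + 10\right)\right) = - 47 \left(- \frac{1}{20} + \left(8 + 10\right)\right) = - 47 \left(- \frac{1}{20} + 18\right) = \left(-47\right) \frac{359}{20} = - \frac{16873}{20}$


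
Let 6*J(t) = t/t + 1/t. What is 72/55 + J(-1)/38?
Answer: 72/55 ≈ 1.3091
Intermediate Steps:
J(t) = ⅙ + 1/(6*t) (J(t) = (t/t + 1/t)/6 = (1 + 1/t)/6 = ⅙ + 1/(6*t))
72/55 + J(-1)/38 = 72/55 + ((⅙)*(1 - 1)/(-1))/38 = 72*(1/55) + ((⅙)*(-1)*0)*(1/38) = 72/55 + 0*(1/38) = 72/55 + 0 = 72/55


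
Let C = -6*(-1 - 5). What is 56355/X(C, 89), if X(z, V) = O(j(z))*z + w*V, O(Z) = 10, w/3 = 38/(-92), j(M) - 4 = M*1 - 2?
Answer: 864110/3829 ≈ 225.68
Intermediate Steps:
C = 36 (C = -6*(-6) = 36)
j(M) = 2 + M (j(M) = 4 + (M*1 - 2) = 4 + (M - 2) = 4 + (-2 + M) = 2 + M)
w = -57/46 (w = 3*(38/(-92)) = 3*(38*(-1/92)) = 3*(-19/46) = -57/46 ≈ -1.2391)
X(z, V) = 10*z - 57*V/46
56355/X(C, 89) = 56355/(10*36 - 57/46*89) = 56355/(360 - 5073/46) = 56355/(11487/46) = 56355*(46/11487) = 864110/3829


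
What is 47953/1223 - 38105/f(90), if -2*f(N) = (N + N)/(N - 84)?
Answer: 9464342/3669 ≈ 2579.5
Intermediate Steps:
f(N) = -N/(-84 + N) (f(N) = -(N + N)/(2*(N - 84)) = -2*N/(2*(-84 + N)) = -N/(-84 + N))
47953/1223 - 38105/f(90) = 47953/1223 - 38105/((-1*90/(-84 + 90))) = 47953*(1/1223) - 38105/((-1*90/6)) = 47953/1223 - 38105/((-1*90*⅙)) = 47953/1223 - 38105/(-15) = 47953/1223 - 38105*(-1/15) = 47953/1223 + 7621/3 = 9464342/3669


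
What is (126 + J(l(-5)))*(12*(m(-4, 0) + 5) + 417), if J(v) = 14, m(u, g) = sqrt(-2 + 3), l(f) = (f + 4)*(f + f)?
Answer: 68460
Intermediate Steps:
l(f) = 2*f*(4 + f) (l(f) = (4 + f)*(2*f) = 2*f*(4 + f))
m(u, g) = 1 (m(u, g) = sqrt(1) = 1)
(126 + J(l(-5)))*(12*(m(-4, 0) + 5) + 417) = (126 + 14)*(12*(1 + 5) + 417) = 140*(12*6 + 417) = 140*(72 + 417) = 140*489 = 68460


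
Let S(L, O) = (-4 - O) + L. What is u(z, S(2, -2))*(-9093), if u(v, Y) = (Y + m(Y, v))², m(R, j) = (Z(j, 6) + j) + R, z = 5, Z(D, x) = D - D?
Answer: -227325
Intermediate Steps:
Z(D, x) = 0
m(R, j) = R + j (m(R, j) = (0 + j) + R = j + R = R + j)
S(L, O) = -4 + L - O
u(v, Y) = (v + 2*Y)² (u(v, Y) = (Y + (Y + v))² = (v + 2*Y)²)
u(z, S(2, -2))*(-9093) = (5 + 2*(-4 + 2 - 1*(-2)))²*(-9093) = (5 + 2*(-4 + 2 + 2))²*(-9093) = (5 + 2*0)²*(-9093) = (5 + 0)²*(-9093) = 5²*(-9093) = 25*(-9093) = -227325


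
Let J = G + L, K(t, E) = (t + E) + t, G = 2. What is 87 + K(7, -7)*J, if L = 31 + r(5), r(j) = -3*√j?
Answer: 318 - 21*√5 ≈ 271.04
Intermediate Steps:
L = 31 - 3*√5 ≈ 24.292
K(t, E) = E + 2*t (K(t, E) = (E + t) + t = E + 2*t)
J = 33 - 3*√5 (J = 2 + (31 - 3*√5) = 33 - 3*√5 ≈ 26.292)
87 + K(7, -7)*J = 87 + (-7 + 2*7)*(33 - 3*√5) = 87 + (-7 + 14)*(33 - 3*√5) = 87 + 7*(33 - 3*√5) = 87 + (231 - 21*√5) = 318 - 21*√5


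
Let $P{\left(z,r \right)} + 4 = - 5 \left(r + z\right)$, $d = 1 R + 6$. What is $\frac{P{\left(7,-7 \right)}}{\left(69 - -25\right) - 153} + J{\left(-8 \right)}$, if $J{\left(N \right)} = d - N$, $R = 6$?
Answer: $\frac{1184}{59} \approx 20.068$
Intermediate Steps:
$d = 12$ ($d = 1 \cdot 6 + 6 = 6 + 6 = 12$)
$P{\left(z,r \right)} = -4 - 5 r - 5 z$ ($P{\left(z,r \right)} = -4 - 5 \left(r + z\right) = -4 - \left(5 r + 5 z\right) = -4 - 5 r - 5 z$)
$J{\left(N \right)} = 12 - N$
$\frac{P{\left(7,-7 \right)}}{\left(69 - -25\right) - 153} + J{\left(-8 \right)} = \frac{-4 - -35 - 35}{\left(69 - -25\right) - 153} + \left(12 - -8\right) = \frac{-4 + 35 - 35}{\left(69 + 25\right) - 153} + \left(12 + 8\right) = - \frac{4}{94 - 153} + 20 = - \frac{4}{-59} + 20 = \left(-4\right) \left(- \frac{1}{59}\right) + 20 = \frac{4}{59} + 20 = \frac{1184}{59}$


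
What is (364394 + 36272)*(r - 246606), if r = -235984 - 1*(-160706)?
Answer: -128967974744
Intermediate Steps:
r = -75278 (r = -235984 + 160706 = -75278)
(364394 + 36272)*(r - 246606) = (364394 + 36272)*(-75278 - 246606) = 400666*(-321884) = -128967974744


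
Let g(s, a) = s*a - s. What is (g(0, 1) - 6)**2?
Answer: 36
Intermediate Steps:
g(s, a) = -s + a*s (g(s, a) = a*s - s = -s + a*s)
(g(0, 1) - 6)**2 = (0*(-1 + 1) - 6)**2 = (0*0 - 6)**2 = (0 - 6)**2 = (-6)**2 = 36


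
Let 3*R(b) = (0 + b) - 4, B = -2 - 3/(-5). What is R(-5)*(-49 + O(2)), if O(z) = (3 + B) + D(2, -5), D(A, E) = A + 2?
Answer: 651/5 ≈ 130.20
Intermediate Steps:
B = -7/5 (B = -2 - 3*(-1)/5 = -2 - 1*(-⅗) = -2 + ⅗ = -7/5 ≈ -1.4000)
D(A, E) = 2 + A
O(z) = 28/5 (O(z) = (3 - 7/5) + (2 + 2) = 8/5 + 4 = 28/5)
R(b) = -4/3 + b/3 (R(b) = ((0 + b) - 4)/3 = (b - 4)/3 = (-4 + b)/3 = -4/3 + b/3)
R(-5)*(-49 + O(2)) = (-4/3 + (⅓)*(-5))*(-49 + 28/5) = (-4/3 - 5/3)*(-217/5) = -3*(-217/5) = 651/5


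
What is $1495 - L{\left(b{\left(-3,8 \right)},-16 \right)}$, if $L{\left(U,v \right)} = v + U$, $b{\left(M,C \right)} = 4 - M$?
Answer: $1504$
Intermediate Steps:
$L{\left(U,v \right)} = U + v$
$1495 - L{\left(b{\left(-3,8 \right)},-16 \right)} = 1495 - \left(\left(4 - -3\right) - 16\right) = 1495 - \left(\left(4 + 3\right) - 16\right) = 1495 - \left(7 - 16\right) = 1495 - -9 = 1495 + 9 = 1504$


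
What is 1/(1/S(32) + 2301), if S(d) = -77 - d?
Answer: 109/250808 ≈ 0.00043460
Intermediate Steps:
1/(1/S(32) + 2301) = 1/(1/(-77 - 1*32) + 2301) = 1/(1/(-77 - 32) + 2301) = 1/(1/(-109) + 2301) = 1/(-1/109 + 2301) = 1/(250808/109) = 109/250808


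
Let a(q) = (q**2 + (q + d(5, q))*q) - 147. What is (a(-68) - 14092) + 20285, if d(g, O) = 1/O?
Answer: 15295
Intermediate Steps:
a(q) = -147 + q**2 + q*(q + 1/q) (a(q) = (q**2 + (q + 1/q)*q) - 147 = (q**2 + q*(q + 1/q)) - 147 = -147 + q**2 + q*(q + 1/q))
(a(-68) - 14092) + 20285 = ((-146 + 2*(-68)**2) - 14092) + 20285 = ((-146 + 2*4624) - 14092) + 20285 = ((-146 + 9248) - 14092) + 20285 = (9102 - 14092) + 20285 = -4990 + 20285 = 15295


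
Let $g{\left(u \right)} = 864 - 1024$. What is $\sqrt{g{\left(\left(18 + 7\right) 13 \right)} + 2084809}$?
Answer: $\sqrt{2084649} \approx 1443.8$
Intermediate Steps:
$g{\left(u \right)} = -160$
$\sqrt{g{\left(\left(18 + 7\right) 13 \right)} + 2084809} = \sqrt{-160 + 2084809} = \sqrt{2084649}$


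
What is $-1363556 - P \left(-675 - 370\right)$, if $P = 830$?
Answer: $-496206$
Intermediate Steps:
$-1363556 - P \left(-675 - 370\right) = -1363556 - 830 \left(-675 - 370\right) = -1363556 - 830 \left(-1045\right) = -1363556 - -867350 = -1363556 + 867350 = -496206$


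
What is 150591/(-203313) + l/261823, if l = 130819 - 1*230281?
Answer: -196865033/175683233 ≈ -1.1206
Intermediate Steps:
l = -99462 (l = 130819 - 230281 = -99462)
150591/(-203313) + l/261823 = 150591/(-203313) - 99462/261823 = 150591*(-1/203313) - 99462*1/261823 = -497/671 - 99462/261823 = -196865033/175683233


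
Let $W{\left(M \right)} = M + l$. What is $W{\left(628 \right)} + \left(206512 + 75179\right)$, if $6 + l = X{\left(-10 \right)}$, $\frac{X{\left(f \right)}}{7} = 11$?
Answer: $282390$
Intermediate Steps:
$X{\left(f \right)} = 77$ ($X{\left(f \right)} = 7 \cdot 11 = 77$)
$l = 71$ ($l = -6 + 77 = 71$)
$W{\left(M \right)} = 71 + M$ ($W{\left(M \right)} = M + 71 = 71 + M$)
$W{\left(628 \right)} + \left(206512 + 75179\right) = \left(71 + 628\right) + \left(206512 + 75179\right) = 699 + 281691 = 282390$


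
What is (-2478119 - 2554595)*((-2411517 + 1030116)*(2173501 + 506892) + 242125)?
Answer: 18634616682743502152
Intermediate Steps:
(-2478119 - 2554595)*((-2411517 + 1030116)*(2173501 + 506892) + 242125) = -5032714*(-1381401*2680393 + 242125) = -5032714*(-3702697570593 + 242125) = -5032714*(-3702697328468) = 18634616682743502152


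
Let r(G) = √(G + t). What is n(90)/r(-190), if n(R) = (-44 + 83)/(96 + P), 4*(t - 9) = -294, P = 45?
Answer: -13*I*√1018/23923 ≈ -0.017338*I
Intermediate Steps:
t = -129/2 (t = 9 + (¼)*(-294) = 9 - 147/2 = -129/2 ≈ -64.500)
n(R) = 13/47 (n(R) = (-44 + 83)/(96 + 45) = 39/141 = 39*(1/141) = 13/47)
r(G) = √(-129/2 + G) (r(G) = √(G - 129/2) = √(-129/2 + G))
n(90)/r(-190) = 13/(47*((√(-258 + 4*(-190))/2))) = 13/(47*((√(-258 - 760)/2))) = 13/(47*((√(-1018)/2))) = 13/(47*(((I*√1018)/2))) = 13/(47*((I*√1018/2))) = 13*(-I*√1018/509)/47 = -13*I*√1018/23923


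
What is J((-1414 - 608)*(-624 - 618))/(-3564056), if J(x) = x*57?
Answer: -35786367/891014 ≈ -40.164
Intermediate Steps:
J(x) = 57*x
J((-1414 - 608)*(-624 - 618))/(-3564056) = (57*((-1414 - 608)*(-624 - 618)))/(-3564056) = (57*(-2022*(-1242)))*(-1/3564056) = (57*2511324)*(-1/3564056) = 143145468*(-1/3564056) = -35786367/891014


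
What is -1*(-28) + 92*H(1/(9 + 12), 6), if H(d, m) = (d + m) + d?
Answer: 12364/21 ≈ 588.76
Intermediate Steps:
H(d, m) = m + 2*d
-1*(-28) + 92*H(1/(9 + 12), 6) = -1*(-28) + 92*(6 + 2/(9 + 12)) = 28 + 92*(6 + 2/21) = 28 + 92*(128/21) = 28 + 11776/21 = 12364/21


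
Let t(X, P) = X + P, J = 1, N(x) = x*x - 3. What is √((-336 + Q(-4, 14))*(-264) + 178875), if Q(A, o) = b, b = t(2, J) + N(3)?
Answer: 3*√29467 ≈ 514.98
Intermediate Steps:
N(x) = -3 + x² (N(x) = x² - 3 = -3 + x²)
t(X, P) = P + X
b = 9 (b = (1 + 2) + (-3 + 3²) = 3 + (-3 + 9) = 3 + 6 = 9)
Q(A, o) = 9
√((-336 + Q(-4, 14))*(-264) + 178875) = √((-336 + 9)*(-264) + 178875) = √(-327*(-264) + 178875) = √(86328 + 178875) = √265203 = 3*√29467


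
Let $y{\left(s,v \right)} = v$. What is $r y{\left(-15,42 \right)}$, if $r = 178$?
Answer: $7476$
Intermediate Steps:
$r y{\left(-15,42 \right)} = 178 \cdot 42 = 7476$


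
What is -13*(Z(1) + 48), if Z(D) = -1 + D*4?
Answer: -663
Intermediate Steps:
Z(D) = -1 + 4*D
-13*(Z(1) + 48) = -13*((-1 + 4*1) + 48) = -13*((-1 + 4) + 48) = -13*(3 + 48) = -13*51 = -663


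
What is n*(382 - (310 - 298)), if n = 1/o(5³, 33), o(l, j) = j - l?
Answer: -185/46 ≈ -4.0217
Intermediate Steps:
n = -1/92 (n = 1/(33 - 1*5³) = 1/(33 - 1*125) = 1/(33 - 125) = 1/(-92) = -1/92 ≈ -0.010870)
n*(382 - (310 - 298)) = -(382 - (310 - 298))/92 = -(382 - 1*12)/92 = -(382 - 12)/92 = -1/92*370 = -185/46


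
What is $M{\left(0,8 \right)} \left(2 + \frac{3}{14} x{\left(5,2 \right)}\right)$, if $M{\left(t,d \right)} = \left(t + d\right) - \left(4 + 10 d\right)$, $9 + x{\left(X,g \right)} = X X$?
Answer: $- \frac{2888}{7} \approx -412.57$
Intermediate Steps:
$x{\left(X,g \right)} = -9 + X^{2}$ ($x{\left(X,g \right)} = -9 + X X = -9 + X^{2}$)
$M{\left(t,d \right)} = -4 + t - 9 d$ ($M{\left(t,d \right)} = \left(d + t\right) - \left(4 + 10 d\right) = -4 + t - 9 d$)
$M{\left(0,8 \right)} \left(2 + \frac{3}{14} x{\left(5,2 \right)}\right) = \left(-4 + 0 - 72\right) \left(2 + \frac{3}{14} \left(-9 + 5^{2}\right)\right) = \left(-4 + 0 - 72\right) \left(2 + 3 \cdot \frac{1}{14} \left(-9 + 25\right)\right) = - 76 \left(2 + \frac{3}{14} \cdot 16\right) = - 76 \left(2 + \frac{24}{7}\right) = \left(-76\right) \frac{38}{7} = - \frac{2888}{7}$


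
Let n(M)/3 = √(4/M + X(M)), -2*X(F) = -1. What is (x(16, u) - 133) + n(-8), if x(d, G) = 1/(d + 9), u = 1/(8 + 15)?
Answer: -3324/25 ≈ -132.96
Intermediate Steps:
X(F) = ½ (X(F) = -½*(-1) = ½)
u = 1/23 ≈ 0.043478
x(d, G) = 1/(9 + d)
n(M) = 3*√(½ + 4/M) (n(M) = 3*√(4/M + ½) = 3*√(½ + 4/M))
(x(16, u) - 133) + n(-8) = (1/(9 + 16) - 133) + 3*√2*√((8 - 8)/(-8))/2 = (1/25 - 133) + 3*√2*√(-⅛*0)/2 = (1/25 - 133) + 3*√2*√0/2 = -3324/25 + (3/2)*√2*0 = -3324/25 + 0 = -3324/25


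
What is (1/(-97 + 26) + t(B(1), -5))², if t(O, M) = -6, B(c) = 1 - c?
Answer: 182329/5041 ≈ 36.169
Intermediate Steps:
(1/(-97 + 26) + t(B(1), -5))² = (1/(-97 + 26) - 6)² = (1/(-71) - 6)² = (-1/71 - 6)² = (-427/71)² = 182329/5041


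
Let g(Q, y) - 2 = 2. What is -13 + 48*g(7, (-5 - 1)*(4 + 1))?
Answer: 179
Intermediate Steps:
g(Q, y) = 4 (g(Q, y) = 2 + 2 = 4)
-13 + 48*g(7, (-5 - 1)*(4 + 1)) = -13 + 48*4 = -13 + 192 = 179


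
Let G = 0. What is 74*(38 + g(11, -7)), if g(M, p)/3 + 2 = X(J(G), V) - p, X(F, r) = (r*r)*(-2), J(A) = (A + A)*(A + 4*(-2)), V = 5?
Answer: -7178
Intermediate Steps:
J(A) = 2*A*(-8 + A) (J(A) = (2*A)*(A - 8) = (2*A)*(-8 + A) = 2*A*(-8 + A))
X(F, r) = -2*r² (X(F, r) = r²*(-2) = -2*r²)
g(M, p) = -156 - 3*p (g(M, p) = -6 + 3*(-2*5² - p) = -6 + 3*(-2*25 - p) = -6 + 3*(-50 - p) = -6 + (-150 - 3*p) = -156 - 3*p)
74*(38 + g(11, -7)) = 74*(38 + (-156 - 3*(-7))) = 74*(38 + (-156 + 21)) = 74*(38 - 135) = 74*(-97) = -7178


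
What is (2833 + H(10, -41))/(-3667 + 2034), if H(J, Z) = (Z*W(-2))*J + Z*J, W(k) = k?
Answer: -141/71 ≈ -1.9859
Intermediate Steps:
H(J, Z) = -J*Z (H(J, Z) = (Z*(-2))*J + Z*J = (-2*Z)*J + J*Z = -2*J*Z + J*Z = -J*Z)
(2833 + H(10, -41))/(-3667 + 2034) = (2833 - 1*10*(-41))/(-3667 + 2034) = (2833 + 410)/(-1633) = 3243*(-1/1633) = -141/71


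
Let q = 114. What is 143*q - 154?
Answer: 16148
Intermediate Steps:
143*q - 154 = 143*114 - 154 = 16302 - 154 = 16148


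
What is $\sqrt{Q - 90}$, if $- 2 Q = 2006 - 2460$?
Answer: $\sqrt{137} \approx 11.705$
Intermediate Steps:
$Q = 227$ ($Q = - \frac{2006 - 2460}{2} = \left(- \frac{1}{2}\right) \left(-454\right) = 227$)
$\sqrt{Q - 90} = \sqrt{227 - 90} = \sqrt{137}$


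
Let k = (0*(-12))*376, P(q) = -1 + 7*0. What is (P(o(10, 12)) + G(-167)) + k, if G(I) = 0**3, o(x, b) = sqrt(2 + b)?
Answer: -1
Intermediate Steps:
G(I) = 0
P(q) = -1 (P(q) = -1 + 0 = -1)
k = 0 (k = 0*376 = 0)
(P(o(10, 12)) + G(-167)) + k = (-1 + 0) + 0 = -1 + 0 = -1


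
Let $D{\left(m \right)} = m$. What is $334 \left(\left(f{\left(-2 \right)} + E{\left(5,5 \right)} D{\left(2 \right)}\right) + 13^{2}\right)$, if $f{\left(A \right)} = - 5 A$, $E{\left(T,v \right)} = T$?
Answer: $63126$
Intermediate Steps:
$334 \left(\left(f{\left(-2 \right)} + E{\left(5,5 \right)} D{\left(2 \right)}\right) + 13^{2}\right) = 334 \left(\left(\left(-5\right) \left(-2\right) + 5 \cdot 2\right) + 13^{2}\right) = 334 \left(\left(10 + 10\right) + 169\right) = 334 \left(20 + 169\right) = 334 \cdot 189 = 63126$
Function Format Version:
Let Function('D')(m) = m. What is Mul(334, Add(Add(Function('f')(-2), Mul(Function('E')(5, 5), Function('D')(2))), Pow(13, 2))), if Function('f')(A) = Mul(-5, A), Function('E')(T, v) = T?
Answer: 63126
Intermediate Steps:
Mul(334, Add(Add(Function('f')(-2), Mul(Function('E')(5, 5), Function('D')(2))), Pow(13, 2))) = Mul(334, Add(Add(Mul(-5, -2), Mul(5, 2)), Pow(13, 2))) = Mul(334, Add(Add(10, 10), 169)) = Mul(334, Add(20, 169)) = Mul(334, 189) = 63126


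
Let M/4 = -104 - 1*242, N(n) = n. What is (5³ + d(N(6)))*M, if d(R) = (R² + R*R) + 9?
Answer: -285104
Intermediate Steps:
d(R) = 9 + 2*R² (d(R) = (R² + R²) + 9 = 2*R² + 9 = 9 + 2*R²)
M = -1384 (M = 4*(-104 - 1*242) = 4*(-104 - 242) = 4*(-346) = -1384)
(5³ + d(N(6)))*M = (5³ + (9 + 2*6²))*(-1384) = (125 + (9 + 2*36))*(-1384) = (125 + (9 + 72))*(-1384) = (125 + 81)*(-1384) = 206*(-1384) = -285104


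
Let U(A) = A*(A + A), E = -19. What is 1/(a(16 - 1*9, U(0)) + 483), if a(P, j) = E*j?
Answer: 1/483 ≈ 0.0020704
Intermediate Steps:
U(A) = 2*A² (U(A) = A*(2*A) = 2*A²)
a(P, j) = -19*j
1/(a(16 - 1*9, U(0)) + 483) = 1/(-38*0² + 483) = 1/(-38*0 + 483) = 1/(-19*0 + 483) = 1/(0 + 483) = 1/483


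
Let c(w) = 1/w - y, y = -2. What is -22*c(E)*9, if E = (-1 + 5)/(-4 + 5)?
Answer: -891/2 ≈ -445.50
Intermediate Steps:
E = 4 (E = 4/1 = 4*1 = 4)
c(w) = 2 + 1/w (c(w) = 1/w - 1*(-2) = 1/w + 2 = 2 + 1/w)
-22*c(E)*9 = -22*(2 + 1/4)*9 = -22*(2 + ¼)*9 = -22*9/4*9 = -99/2*9 = -891/2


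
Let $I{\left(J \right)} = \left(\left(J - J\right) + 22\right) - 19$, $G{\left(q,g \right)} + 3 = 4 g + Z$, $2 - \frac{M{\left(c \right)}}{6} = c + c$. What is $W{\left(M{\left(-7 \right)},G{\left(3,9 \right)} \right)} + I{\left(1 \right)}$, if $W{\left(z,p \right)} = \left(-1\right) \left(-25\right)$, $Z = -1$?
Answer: $28$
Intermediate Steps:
$M{\left(c \right)} = 12 - 12 c$ ($M{\left(c \right)} = 12 - 6 \left(c + c\right) = 12 - 6 \cdot 2 c = 12 - 12 c$)
$G{\left(q,g \right)} = -4 + 4 g$ ($G{\left(q,g \right)} = -3 + \left(4 g - 1\right) = -3 + \left(-1 + 4 g\right) = -4 + 4 g$)
$I{\left(J \right)} = 3$ ($I{\left(J \right)} = \left(0 + 22\right) - 19 = 22 - 19 = 3$)
$W{\left(z,p \right)} = 25$
$W{\left(M{\left(-7 \right)},G{\left(3,9 \right)} \right)} + I{\left(1 \right)} = 25 + 3 = 28$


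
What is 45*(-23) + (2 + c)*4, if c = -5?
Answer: -1047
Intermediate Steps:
45*(-23) + (2 + c)*4 = 45*(-23) + (2 - 5)*4 = -1035 - 3*4 = -1035 - 12 = -1047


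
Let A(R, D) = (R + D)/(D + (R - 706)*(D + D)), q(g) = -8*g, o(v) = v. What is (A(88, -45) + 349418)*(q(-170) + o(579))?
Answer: 37653257557027/55575 ≈ 6.7752e+8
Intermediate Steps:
A(R, D) = (D + R)/(D + 2*D*(-706 + R)) (A(R, D) = (D + R)/(D + (-706 + R)*(2*D)) = (D + R)/(D + 2*D*(-706 + R)))
(A(88, -45) + 349418)*(q(-170) + o(579)) = ((-45 + 88)/((-45)*(-1411 + 2*88)) + 349418)*(-8*(-170) + 579) = (-1/45*43/(-1411 + 176) + 349418)*(1360 + 579) = (-1/45*43/(-1235) + 349418)*1939 = (-1/45*(-1/1235)*43 + 349418)*1939 = (43/55575 + 349418)*1939 = (19418905393/55575)*1939 = 37653257557027/55575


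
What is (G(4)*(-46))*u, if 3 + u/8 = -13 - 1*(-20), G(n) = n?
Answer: -5888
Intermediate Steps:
u = 32 (u = -24 + 8*(-13 - 1*(-20)) = -24 + 8*(-13 + 20) = -24 + 8*7 = -24 + 56 = 32)
(G(4)*(-46))*u = (4*(-46))*32 = -184*32 = -5888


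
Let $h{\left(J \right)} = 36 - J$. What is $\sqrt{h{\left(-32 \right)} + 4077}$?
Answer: $\sqrt{4145} \approx 64.382$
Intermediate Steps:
$\sqrt{h{\left(-32 \right)} + 4077} = \sqrt{\left(36 - -32\right) + 4077} = \sqrt{\left(36 + 32\right) + 4077} = \sqrt{68 + 4077} = \sqrt{4145}$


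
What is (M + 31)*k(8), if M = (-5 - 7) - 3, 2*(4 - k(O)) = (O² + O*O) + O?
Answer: -1024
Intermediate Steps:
k(O) = 4 - O² - O/2 (k(O) = 4 - ((O² + O*O) + O)/2 = 4 - ((O² + O²) + O)/2 = 4 - (2*O² + O)/2 = 4 - (O + 2*O²)/2 = 4 + (-O² - O/2) = 4 - O² - O/2)
M = -15 (M = -12 - 3 = -15)
(M + 31)*k(8) = (-15 + 31)*(4 - 1*8² - ½*8) = 16*(4 - 1*64 - 4) = 16*(4 - 64 - 4) = 16*(-64) = -1024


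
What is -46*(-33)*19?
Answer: 28842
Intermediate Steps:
-46*(-33)*19 = 1518*19 = 28842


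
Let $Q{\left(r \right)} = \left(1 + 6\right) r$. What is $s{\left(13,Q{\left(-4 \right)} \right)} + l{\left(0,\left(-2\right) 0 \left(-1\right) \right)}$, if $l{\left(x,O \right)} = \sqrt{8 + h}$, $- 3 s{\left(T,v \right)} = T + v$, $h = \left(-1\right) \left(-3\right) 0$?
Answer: $5 + 2 \sqrt{2} \approx 7.8284$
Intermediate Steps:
$Q{\left(r \right)} = 7 r$
$h = 0$ ($h = 3 \cdot 0 = 0$)
$s{\left(T,v \right)} = - \frac{T}{3} - \frac{v}{3}$ ($s{\left(T,v \right)} = - \frac{T + v}{3} = - \frac{T}{3} - \frac{v}{3}$)
$l{\left(x,O \right)} = 2 \sqrt{2}$ ($l{\left(x,O \right)} = \sqrt{8 + 0} = \sqrt{8} = 2 \sqrt{2}$)
$s{\left(13,Q{\left(-4 \right)} \right)} + l{\left(0,\left(-2\right) 0 \left(-1\right) \right)} = \left(\left(- \frac{1}{3}\right) 13 - \frac{7 \left(-4\right)}{3}\right) + 2 \sqrt{2} = \left(- \frac{13}{3} - - \frac{28}{3}\right) + 2 \sqrt{2} = \left(- \frac{13}{3} + \frac{28}{3}\right) + 2 \sqrt{2} = 5 + 2 \sqrt{2}$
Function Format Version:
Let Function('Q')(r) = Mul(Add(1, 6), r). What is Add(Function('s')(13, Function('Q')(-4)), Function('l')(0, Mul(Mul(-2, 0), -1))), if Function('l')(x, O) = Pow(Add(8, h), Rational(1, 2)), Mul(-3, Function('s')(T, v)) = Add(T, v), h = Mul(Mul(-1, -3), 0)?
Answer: Add(5, Mul(2, Pow(2, Rational(1, 2)))) ≈ 7.8284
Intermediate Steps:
Function('Q')(r) = Mul(7, r)
h = 0 (h = Mul(3, 0) = 0)
Function('s')(T, v) = Add(Mul(Rational(-1, 3), T), Mul(Rational(-1, 3), v)) (Function('s')(T, v) = Mul(Rational(-1, 3), Add(T, v)) = Add(Mul(Rational(-1, 3), T), Mul(Rational(-1, 3), v)))
Function('l')(x, O) = Mul(2, Pow(2, Rational(1, 2))) (Function('l')(x, O) = Pow(Add(8, 0), Rational(1, 2)) = Pow(8, Rational(1, 2)) = Mul(2, Pow(2, Rational(1, 2))))
Add(Function('s')(13, Function('Q')(-4)), Function('l')(0, Mul(Mul(-2, 0), -1))) = Add(Add(Mul(Rational(-1, 3), 13), Mul(Rational(-1, 3), Mul(7, -4))), Mul(2, Pow(2, Rational(1, 2)))) = Add(Add(Rational(-13, 3), Mul(Rational(-1, 3), -28)), Mul(2, Pow(2, Rational(1, 2)))) = Add(Add(Rational(-13, 3), Rational(28, 3)), Mul(2, Pow(2, Rational(1, 2)))) = Add(5, Mul(2, Pow(2, Rational(1, 2))))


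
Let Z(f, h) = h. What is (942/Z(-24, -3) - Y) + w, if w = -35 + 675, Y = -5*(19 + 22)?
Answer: 531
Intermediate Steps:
Y = -205 (Y = -5*41 = -205)
w = 640
(942/Z(-24, -3) - Y) + w = (942/(-3) - 1*(-205)) + 640 = (942*(-1/3) + 205) + 640 = (-314 + 205) + 640 = -109 + 640 = 531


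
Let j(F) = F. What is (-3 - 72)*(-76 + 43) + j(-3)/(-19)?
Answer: 47028/19 ≈ 2475.2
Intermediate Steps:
(-3 - 72)*(-76 + 43) + j(-3)/(-19) = (-3 - 72)*(-76 + 43) - 3/(-19) = -75*(-33) - 3*(-1/19) = 2475 + 3/19 = 47028/19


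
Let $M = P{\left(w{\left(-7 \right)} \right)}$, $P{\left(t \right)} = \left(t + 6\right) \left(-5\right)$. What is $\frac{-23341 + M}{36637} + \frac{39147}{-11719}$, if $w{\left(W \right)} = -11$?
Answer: $- \frac{1707468843}{429349003} \approx -3.9769$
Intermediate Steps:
$P{\left(t \right)} = -30 - 5 t$ ($P{\left(t \right)} = \left(6 + t\right) \left(-5\right) = -30 - 5 t$)
$M = 25$ ($M = -30 - -55 = -30 + 55 = 25$)
$\frac{-23341 + M}{36637} + \frac{39147}{-11719} = \frac{-23341 + 25}{36637} + \frac{39147}{-11719} = \left(-23316\right) \frac{1}{36637} + 39147 \left(- \frac{1}{11719}\right) = - \frac{23316}{36637} - \frac{39147}{11719} = - \frac{1707468843}{429349003}$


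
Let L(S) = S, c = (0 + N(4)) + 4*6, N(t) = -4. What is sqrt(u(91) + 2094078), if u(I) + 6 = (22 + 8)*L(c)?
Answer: 68*sqrt(453) ≈ 1447.3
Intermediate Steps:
c = 20 (c = (0 - 4) + 4*6 = -4 + 24 = 20)
u(I) = 594 (u(I) = -6 + (22 + 8)*20 = -6 + 30*20 = -6 + 600 = 594)
sqrt(u(91) + 2094078) = sqrt(594 + 2094078) = sqrt(2094672) = 68*sqrt(453)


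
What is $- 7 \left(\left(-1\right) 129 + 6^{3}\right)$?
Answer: $-609$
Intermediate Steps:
$- 7 \left(\left(-1\right) 129 + 6^{3}\right) = - 7 \left(-129 + 216\right) = \left(-7\right) 87 = -609$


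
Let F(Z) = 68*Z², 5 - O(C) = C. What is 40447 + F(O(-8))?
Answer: 51939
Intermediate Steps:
O(C) = 5 - C
40447 + F(O(-8)) = 40447 + 68*(5 - 1*(-8))² = 40447 + 68*(5 + 8)² = 40447 + 68*13² = 40447 + 68*169 = 40447 + 11492 = 51939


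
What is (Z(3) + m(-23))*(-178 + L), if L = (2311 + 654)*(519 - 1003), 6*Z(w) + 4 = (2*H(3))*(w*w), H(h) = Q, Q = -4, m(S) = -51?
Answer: 274130458/3 ≈ 9.1377e+7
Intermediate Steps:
H(h) = -4
Z(w) = -2/3 - 4*w**2/3 (Z(w) = -2/3 + ((2*(-4))*(w*w))/6 = -2/3 + (-8*w**2)/6 = -2/3 - 4*w**2/3)
L = -1435060 (L = 2965*(-484) = -1435060)
(Z(3) + m(-23))*(-178 + L) = ((-2/3 - 4/3*3**2) - 51)*(-178 - 1435060) = ((-2/3 - 4/3*9) - 51)*(-1435238) = ((-2/3 - 12) - 51)*(-1435238) = (-38/3 - 51)*(-1435238) = -191/3*(-1435238) = 274130458/3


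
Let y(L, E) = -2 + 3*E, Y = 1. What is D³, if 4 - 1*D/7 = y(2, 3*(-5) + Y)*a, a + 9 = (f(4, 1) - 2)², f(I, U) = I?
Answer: -3456649728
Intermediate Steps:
a = -5 (a = -9 + (4 - 2)² = -9 + 2² = -9 + 4 = -5)
D = -1512 (D = 28 - 7*(-2 + 3*(3*(-5) + 1))*(-5) = 28 - 7*(-2 + 3*(-15 + 1))*(-5) = 28 - 7*(-2 + 3*(-14))*(-5) = 28 - 7*(-2 - 42)*(-5) = 28 - (-308)*(-5) = 28 - 7*220 = 28 - 1540 = -1512)
D³ = (-1512)³ = -3456649728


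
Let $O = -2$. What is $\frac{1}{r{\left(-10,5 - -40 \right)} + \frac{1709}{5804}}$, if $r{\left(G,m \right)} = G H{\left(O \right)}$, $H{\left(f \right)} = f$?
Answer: $\frac{5804}{117789} \approx 0.049275$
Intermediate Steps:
$r{\left(G,m \right)} = - 2 G$ ($r{\left(G,m \right)} = G \left(-2\right) = - 2 G$)
$\frac{1}{r{\left(-10,5 - -40 \right)} + \frac{1709}{5804}} = \frac{1}{\left(-2\right) \left(-10\right) + \frac{1709}{5804}} = \frac{1}{20 + 1709 \cdot \frac{1}{5804}} = \frac{1}{20 + \frac{1709}{5804}} = \frac{1}{\frac{117789}{5804}} = \frac{5804}{117789}$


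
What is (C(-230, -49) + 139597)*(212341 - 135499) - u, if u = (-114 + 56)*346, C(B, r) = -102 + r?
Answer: 10715329600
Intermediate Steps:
u = -20068 (u = -58*346 = -20068)
(C(-230, -49) + 139597)*(212341 - 135499) - u = ((-102 - 49) + 139597)*(212341 - 135499) - 1*(-20068) = (-151 + 139597)*76842 + 20068 = 139446*76842 + 20068 = 10715309532 + 20068 = 10715329600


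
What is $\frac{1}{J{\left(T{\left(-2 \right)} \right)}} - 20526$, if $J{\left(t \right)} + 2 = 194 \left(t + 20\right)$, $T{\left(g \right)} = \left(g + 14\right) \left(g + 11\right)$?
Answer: $- \frac{509660579}{24830} \approx -20526.0$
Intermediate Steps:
$T{\left(g \right)} = \left(11 + g\right) \left(14 + g\right)$ ($T{\left(g \right)} = \left(14 + g\right) \left(11 + g\right) = \left(11 + g\right) \left(14 + g\right)$)
$J{\left(t \right)} = 3878 + 194 t$ ($J{\left(t \right)} = -2 + 194 \left(t + 20\right) = -2 + 194 \left(20 + t\right) = -2 + \left(3880 + 194 t\right) = 3878 + 194 t$)
$\frac{1}{J{\left(T{\left(-2 \right)} \right)}} - 20526 = \frac{1}{3878 + 194 \left(154 + \left(-2\right)^{2} + 25 \left(-2\right)\right)} - 20526 = \frac{1}{3878 + 194 \left(154 + 4 - 50\right)} - 20526 = \frac{1}{3878 + 194 \cdot 108} - 20526 = \frac{1}{3878 + 20952} - 20526 = \frac{1}{24830} - 20526 = - \frac{509660579}{24830}$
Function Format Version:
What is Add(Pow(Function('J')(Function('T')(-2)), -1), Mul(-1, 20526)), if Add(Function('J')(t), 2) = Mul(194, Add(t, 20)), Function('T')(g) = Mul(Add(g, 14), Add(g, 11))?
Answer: Rational(-509660579, 24830) ≈ -20526.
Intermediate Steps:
Function('T')(g) = Mul(Add(11, g), Add(14, g)) (Function('T')(g) = Mul(Add(14, g), Add(11, g)) = Mul(Add(11, g), Add(14, g)))
Function('J')(t) = Add(3878, Mul(194, t)) (Function('J')(t) = Add(-2, Mul(194, Add(t, 20))) = Add(-2, Mul(194, Add(20, t))) = Add(-2, Add(3880, Mul(194, t))) = Add(3878, Mul(194, t)))
Add(Pow(Function('J')(Function('T')(-2)), -1), Mul(-1, 20526)) = Add(Pow(Add(3878, Mul(194, Add(154, Pow(-2, 2), Mul(25, -2)))), -1), Mul(-1, 20526)) = Add(Pow(Add(3878, Mul(194, Add(154, 4, -50))), -1), -20526) = Add(Pow(Add(3878, Mul(194, 108)), -1), -20526) = Add(Pow(Add(3878, 20952), -1), -20526) = Add(Pow(24830, -1), -20526) = Add(Rational(1, 24830), -20526) = Rational(-509660579, 24830)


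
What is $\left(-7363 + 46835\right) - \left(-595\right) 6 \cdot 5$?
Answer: $57322$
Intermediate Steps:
$\left(-7363 + 46835\right) - \left(-595\right) 6 \cdot 5 = 39472 - \left(-3570\right) 5 = 39472 - -17850 = 39472 + 17850 = 57322$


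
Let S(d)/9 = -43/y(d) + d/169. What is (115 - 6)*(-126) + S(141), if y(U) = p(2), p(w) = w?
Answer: -4704957/338 ≈ -13920.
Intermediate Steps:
y(U) = 2
S(d) = -387/2 + 9*d/169 (S(d) = 9*(-43/2 + d/169) = -387/2 + 9*d/169)
(115 - 6)*(-126) + S(141) = (115 - 6)*(-126) + (-387/2 + (9/169)*141) = 109*(-126) + (-387/2 + 1269/169) = -13734 - 62865/338 = -4704957/338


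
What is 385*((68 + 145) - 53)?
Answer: 61600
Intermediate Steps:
385*((68 + 145) - 53) = 385*(213 - 53) = 385*160 = 61600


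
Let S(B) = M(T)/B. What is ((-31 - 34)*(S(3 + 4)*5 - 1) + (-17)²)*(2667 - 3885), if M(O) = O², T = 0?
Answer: -431172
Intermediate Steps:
S(B) = 0 (S(B) = 0²/B = 0/B = 0)
((-31 - 34)*(S(3 + 4)*5 - 1) + (-17)²)*(2667 - 3885) = ((-31 - 34)*(0*5 - 1) + (-17)²)*(2667 - 3885) = (-65*(0 - 1) + 289)*(-1218) = (-65*(-1) + 289)*(-1218) = (65 + 289)*(-1218) = 354*(-1218) = -431172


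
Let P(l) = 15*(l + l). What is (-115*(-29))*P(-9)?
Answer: -900450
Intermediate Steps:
P(l) = 30*l (P(l) = 15*(2*l) = 30*l)
(-115*(-29))*P(-9) = (-115*(-29))*(30*(-9)) = 3335*(-270) = -900450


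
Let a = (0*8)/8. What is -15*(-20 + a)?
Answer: 300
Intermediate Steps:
a = 0 (a = 0*(⅛) = 0)
-15*(-20 + a) = -15*(-20 + 0) = -15*(-20) = 300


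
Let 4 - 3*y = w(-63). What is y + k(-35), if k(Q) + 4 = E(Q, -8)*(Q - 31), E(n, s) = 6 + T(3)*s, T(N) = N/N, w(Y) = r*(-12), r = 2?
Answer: 412/3 ≈ 137.33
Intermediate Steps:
w(Y) = -24 (w(Y) = 2*(-12) = -24)
T(N) = 1
E(n, s) = 6 + s (E(n, s) = 6 + 1*s = 6 + s)
y = 28/3 (y = 4/3 - ⅓*(-24) = 4/3 + 8 = 28/3 ≈ 9.3333)
k(Q) = 58 - 2*Q (k(Q) = -4 + (6 - 8)*(Q - 31) = -4 - 2*(-31 + Q) = -4 + (62 - 2*Q) = 58 - 2*Q)
y + k(-35) = 28/3 + (58 - 2*(-35)) = 28/3 + (58 + 70) = 28/3 + 128 = 412/3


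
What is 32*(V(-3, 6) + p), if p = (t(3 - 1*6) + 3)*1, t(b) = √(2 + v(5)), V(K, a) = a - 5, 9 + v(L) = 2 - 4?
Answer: 128 + 96*I ≈ 128.0 + 96.0*I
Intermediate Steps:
v(L) = -11 (v(L) = -9 + (2 - 4) = -9 - 2 = -11)
V(K, a) = -5 + a
t(b) = 3*I (t(b) = √(2 - 11) = √(-9) = 3*I)
p = 3 + 3*I (p = (3*I + 3)*1 = (3 + 3*I)*1 = 3 + 3*I ≈ 3.0 + 3.0*I)
32*(V(-3, 6) + p) = 32*((-5 + 6) + (3 + 3*I)) = 32*(1 + (3 + 3*I)) = 32*(4 + 3*I) = 128 + 96*I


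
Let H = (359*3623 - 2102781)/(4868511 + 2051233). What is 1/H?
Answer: -1729936/200531 ≈ -8.6268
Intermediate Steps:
H = -200531/1729936 (H = (1300657 - 2102781)/6919744 = -802124*1/6919744 = -200531/1729936 ≈ -0.11592)
1/H = 1/(-200531/1729936) = -1729936/200531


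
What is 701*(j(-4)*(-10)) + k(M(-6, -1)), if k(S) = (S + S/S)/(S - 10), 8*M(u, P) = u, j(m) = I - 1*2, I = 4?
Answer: -602861/43 ≈ -14020.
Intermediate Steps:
j(m) = 2 (j(m) = 4 - 1*2 = 4 - 2 = 2)
M(u, P) = u/8
k(S) = (1 + S)/(-10 + S) (k(S) = (S + 1)/(-10 + S) = (1 + S)/(-10 + S))
701*(j(-4)*(-10)) + k(M(-6, -1)) = 701*(2*(-10)) + (1 + (⅛)*(-6))/(-10 + (⅛)*(-6)) = 701*(-20) + (1 - ¾)/(-10 - ¾) = -14020 + (¼)/(-43/4) = -14020 - 4/43*¼ = -14020 - 1/43 = -602861/43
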